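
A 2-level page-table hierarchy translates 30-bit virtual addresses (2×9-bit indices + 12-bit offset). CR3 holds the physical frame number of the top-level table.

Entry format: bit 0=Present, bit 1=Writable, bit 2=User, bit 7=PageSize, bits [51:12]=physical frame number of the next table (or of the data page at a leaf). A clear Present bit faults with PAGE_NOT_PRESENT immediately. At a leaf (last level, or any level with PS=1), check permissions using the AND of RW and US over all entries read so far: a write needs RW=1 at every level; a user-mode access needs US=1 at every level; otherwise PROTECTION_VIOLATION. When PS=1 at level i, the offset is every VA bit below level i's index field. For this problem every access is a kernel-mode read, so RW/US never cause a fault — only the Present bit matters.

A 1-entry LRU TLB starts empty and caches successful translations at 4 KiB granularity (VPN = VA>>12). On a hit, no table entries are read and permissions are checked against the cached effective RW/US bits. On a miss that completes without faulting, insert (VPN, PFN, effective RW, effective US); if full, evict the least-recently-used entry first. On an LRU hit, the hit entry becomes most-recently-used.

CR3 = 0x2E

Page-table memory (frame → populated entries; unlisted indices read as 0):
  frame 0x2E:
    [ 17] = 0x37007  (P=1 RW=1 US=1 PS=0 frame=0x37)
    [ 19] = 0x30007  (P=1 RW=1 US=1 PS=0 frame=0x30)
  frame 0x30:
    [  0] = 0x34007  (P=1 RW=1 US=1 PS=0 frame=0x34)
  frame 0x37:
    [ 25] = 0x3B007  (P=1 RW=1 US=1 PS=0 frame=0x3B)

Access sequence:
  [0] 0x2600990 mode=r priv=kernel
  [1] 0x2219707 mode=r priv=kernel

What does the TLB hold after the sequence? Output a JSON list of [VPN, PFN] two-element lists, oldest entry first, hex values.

Trace:
#0 VA=0x2600990 (r,kernel):
  L0 @0x2E[19] → 0x30007  P=1,RW=1,US=1,PS=0
  L1 @0x30[0] → 0x34007  P=1,RW=1,US=1,PS=0
  ⇒ phys 0x34990  [2 reads]
#1 VA=0x2219707 (r,kernel):
  L0 @0x2E[17] → 0x37007  P=1,RW=1,US=1,PS=0
  L1 @0x37[25] → 0x3B007  P=1,RW=1,US=1,PS=0
  ⇒ phys 0x3B707  [2 reads]

TLB: [["0x2219", "0x3B"]]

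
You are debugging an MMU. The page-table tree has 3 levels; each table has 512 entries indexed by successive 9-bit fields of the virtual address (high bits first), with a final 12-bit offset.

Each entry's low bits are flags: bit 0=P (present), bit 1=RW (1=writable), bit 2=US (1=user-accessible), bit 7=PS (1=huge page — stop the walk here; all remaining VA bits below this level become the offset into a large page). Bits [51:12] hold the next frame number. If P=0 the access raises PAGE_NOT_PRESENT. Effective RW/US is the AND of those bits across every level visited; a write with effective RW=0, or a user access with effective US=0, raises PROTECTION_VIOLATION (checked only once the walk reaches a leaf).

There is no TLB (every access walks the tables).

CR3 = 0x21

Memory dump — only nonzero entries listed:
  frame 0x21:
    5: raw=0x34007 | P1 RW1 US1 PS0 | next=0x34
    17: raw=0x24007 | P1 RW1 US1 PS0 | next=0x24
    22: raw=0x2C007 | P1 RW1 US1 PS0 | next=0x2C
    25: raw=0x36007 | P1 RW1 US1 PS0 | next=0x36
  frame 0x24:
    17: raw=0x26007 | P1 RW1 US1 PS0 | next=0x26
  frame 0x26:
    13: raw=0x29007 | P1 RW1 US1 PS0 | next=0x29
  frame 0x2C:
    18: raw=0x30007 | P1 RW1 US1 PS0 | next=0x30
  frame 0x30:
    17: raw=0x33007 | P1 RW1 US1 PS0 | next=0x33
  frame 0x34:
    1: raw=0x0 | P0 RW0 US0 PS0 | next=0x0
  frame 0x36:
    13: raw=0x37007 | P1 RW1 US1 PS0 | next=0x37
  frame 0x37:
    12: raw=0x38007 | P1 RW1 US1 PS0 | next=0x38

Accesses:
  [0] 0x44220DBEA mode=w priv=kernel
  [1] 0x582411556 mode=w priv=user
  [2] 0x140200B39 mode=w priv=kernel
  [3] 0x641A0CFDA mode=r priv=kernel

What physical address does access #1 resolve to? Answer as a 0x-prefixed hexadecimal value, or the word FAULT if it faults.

Trace:
#0 VA=0x44220DBEA (w,kernel):
  [0] read 0x21 idx=17: raw=0x24007 flags P=1 W=1 U=1 S=0
  [1] read 0x24 idx=17: raw=0x26007 flags P=1 W=1 U=1 S=0
  [2] read 0x26 idx=13: raw=0x29007 flags P=1 W=1 U=1 S=0
  → PA=0x29BEA  (3 entries read)
#1 VA=0x582411556 (w,user):
  [0] read 0x21 idx=22: raw=0x2C007 flags P=1 W=1 U=1 S=0
  [1] read 0x2C idx=18: raw=0x30007 flags P=1 W=1 U=1 S=0
  [2] read 0x30 idx=17: raw=0x33007 flags P=1 W=1 U=1 S=0
  → PA=0x33556  (3 entries read)
#2 VA=0x140200B39 (w,kernel):
  [0] read 0x21 idx=5: raw=0x34007 flags P=1 W=1 U=1 S=0
  [1] read 0x34 idx=1: raw=0x0 flags P=0 W=0 U=0 S=0
  ✗ PAGE_NOT_PRESENT  [2 reads]
#3 VA=0x641A0CFDA (r,kernel):
  [0] read 0x21 idx=25: raw=0x36007 flags P=1 W=1 U=1 S=0
  [1] read 0x36 idx=13: raw=0x37007 flags P=1 W=1 U=1 S=0
  [2] read 0x37 idx=12: raw=0x38007 flags P=1 W=1 U=1 S=0
  → PA=0x38FDA  (3 entries read)

Access #1 PA: 0x33556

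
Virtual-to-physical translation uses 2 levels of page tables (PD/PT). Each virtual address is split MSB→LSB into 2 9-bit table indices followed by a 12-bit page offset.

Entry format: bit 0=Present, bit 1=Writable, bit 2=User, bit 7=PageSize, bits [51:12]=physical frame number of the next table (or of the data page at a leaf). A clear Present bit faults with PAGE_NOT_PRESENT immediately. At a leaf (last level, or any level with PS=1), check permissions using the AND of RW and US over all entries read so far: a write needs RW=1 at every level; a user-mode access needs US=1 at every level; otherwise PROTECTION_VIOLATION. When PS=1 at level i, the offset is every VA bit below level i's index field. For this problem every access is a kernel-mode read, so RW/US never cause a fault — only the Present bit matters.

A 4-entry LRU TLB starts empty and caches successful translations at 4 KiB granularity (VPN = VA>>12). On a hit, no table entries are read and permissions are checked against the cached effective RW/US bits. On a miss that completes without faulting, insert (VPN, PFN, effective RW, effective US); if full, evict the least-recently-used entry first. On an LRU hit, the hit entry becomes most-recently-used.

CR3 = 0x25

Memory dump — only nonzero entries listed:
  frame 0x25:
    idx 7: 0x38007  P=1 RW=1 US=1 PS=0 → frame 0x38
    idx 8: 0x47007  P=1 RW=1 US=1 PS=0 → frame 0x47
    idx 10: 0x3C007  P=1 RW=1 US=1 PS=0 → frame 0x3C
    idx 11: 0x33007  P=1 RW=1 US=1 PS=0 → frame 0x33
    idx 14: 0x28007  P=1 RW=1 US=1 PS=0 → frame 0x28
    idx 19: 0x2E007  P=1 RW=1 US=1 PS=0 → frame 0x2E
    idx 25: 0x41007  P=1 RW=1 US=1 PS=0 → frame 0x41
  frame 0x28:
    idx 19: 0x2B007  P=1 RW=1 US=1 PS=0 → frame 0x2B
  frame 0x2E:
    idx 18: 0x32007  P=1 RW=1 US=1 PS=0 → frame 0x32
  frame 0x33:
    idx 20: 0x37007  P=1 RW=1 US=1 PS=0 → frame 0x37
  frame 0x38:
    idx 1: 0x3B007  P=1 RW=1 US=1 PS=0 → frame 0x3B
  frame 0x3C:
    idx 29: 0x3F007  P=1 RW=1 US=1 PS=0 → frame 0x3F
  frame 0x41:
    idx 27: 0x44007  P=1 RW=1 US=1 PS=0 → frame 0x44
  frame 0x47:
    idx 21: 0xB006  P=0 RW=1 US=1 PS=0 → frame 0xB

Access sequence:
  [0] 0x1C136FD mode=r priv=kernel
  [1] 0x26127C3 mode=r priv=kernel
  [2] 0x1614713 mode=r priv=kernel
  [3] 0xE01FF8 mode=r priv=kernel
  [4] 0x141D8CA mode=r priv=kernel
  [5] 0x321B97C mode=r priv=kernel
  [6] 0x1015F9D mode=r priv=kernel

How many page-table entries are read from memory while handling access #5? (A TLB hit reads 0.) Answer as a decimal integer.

Trace:
#0 VA=0x1C136FD (r,kernel):
  L0: frame=0x25 idx=14 entry=0x28007 [P=1 RW=1 US=1 PS=0]
  L1: frame=0x28 idx=19 entry=0x2B007 [P=1 RW=1 US=1 PS=0]
  ⇒ phys 0x2B6FD  [2 reads]
#1 VA=0x26127C3 (r,kernel):
  L0: frame=0x25 idx=19 entry=0x2E007 [P=1 RW=1 US=1 PS=0]
  L1: frame=0x2E idx=18 entry=0x32007 [P=1 RW=1 US=1 PS=0]
  ⇒ phys 0x327C3  [2 reads]
#2 VA=0x1614713 (r,kernel):
  L0: frame=0x25 idx=11 entry=0x33007 [P=1 RW=1 US=1 PS=0]
  L1: frame=0x33 idx=20 entry=0x37007 [P=1 RW=1 US=1 PS=0]
  ⇒ phys 0x37713  [2 reads]
#3 VA=0xE01FF8 (r,kernel):
  L0: frame=0x25 idx=7 entry=0x38007 [P=1 RW=1 US=1 PS=0]
  L1: frame=0x38 idx=1 entry=0x3B007 [P=1 RW=1 US=1 PS=0]
  ⇒ phys 0x3BFF8  [2 reads]
#4 VA=0x141D8CA (r,kernel):
  L0: frame=0x25 idx=10 entry=0x3C007 [P=1 RW=1 US=1 PS=0]
  L1: frame=0x3C idx=29 entry=0x3F007 [P=1 RW=1 US=1 PS=0]
  ⇒ phys 0x3F8CA  [2 reads]
#5 VA=0x321B97C (r,kernel):
  L0: frame=0x25 idx=25 entry=0x41007 [P=1 RW=1 US=1 PS=0]
  L1: frame=0x41 idx=27 entry=0x44007 [P=1 RW=1 US=1 PS=0]
  ⇒ phys 0x4497C  [2 reads]
#6 VA=0x1015F9D (r,kernel):
  L0: frame=0x25 idx=8 entry=0x47007 [P=1 RW=1 US=1 PS=0]
  L1: frame=0x47 idx=21 entry=0xB006 [P=0 RW=1 US=1 PS=0]
  ⇒ fault: PAGE_NOT_PRESENT  — 2 lookups

Entries read for #5: 2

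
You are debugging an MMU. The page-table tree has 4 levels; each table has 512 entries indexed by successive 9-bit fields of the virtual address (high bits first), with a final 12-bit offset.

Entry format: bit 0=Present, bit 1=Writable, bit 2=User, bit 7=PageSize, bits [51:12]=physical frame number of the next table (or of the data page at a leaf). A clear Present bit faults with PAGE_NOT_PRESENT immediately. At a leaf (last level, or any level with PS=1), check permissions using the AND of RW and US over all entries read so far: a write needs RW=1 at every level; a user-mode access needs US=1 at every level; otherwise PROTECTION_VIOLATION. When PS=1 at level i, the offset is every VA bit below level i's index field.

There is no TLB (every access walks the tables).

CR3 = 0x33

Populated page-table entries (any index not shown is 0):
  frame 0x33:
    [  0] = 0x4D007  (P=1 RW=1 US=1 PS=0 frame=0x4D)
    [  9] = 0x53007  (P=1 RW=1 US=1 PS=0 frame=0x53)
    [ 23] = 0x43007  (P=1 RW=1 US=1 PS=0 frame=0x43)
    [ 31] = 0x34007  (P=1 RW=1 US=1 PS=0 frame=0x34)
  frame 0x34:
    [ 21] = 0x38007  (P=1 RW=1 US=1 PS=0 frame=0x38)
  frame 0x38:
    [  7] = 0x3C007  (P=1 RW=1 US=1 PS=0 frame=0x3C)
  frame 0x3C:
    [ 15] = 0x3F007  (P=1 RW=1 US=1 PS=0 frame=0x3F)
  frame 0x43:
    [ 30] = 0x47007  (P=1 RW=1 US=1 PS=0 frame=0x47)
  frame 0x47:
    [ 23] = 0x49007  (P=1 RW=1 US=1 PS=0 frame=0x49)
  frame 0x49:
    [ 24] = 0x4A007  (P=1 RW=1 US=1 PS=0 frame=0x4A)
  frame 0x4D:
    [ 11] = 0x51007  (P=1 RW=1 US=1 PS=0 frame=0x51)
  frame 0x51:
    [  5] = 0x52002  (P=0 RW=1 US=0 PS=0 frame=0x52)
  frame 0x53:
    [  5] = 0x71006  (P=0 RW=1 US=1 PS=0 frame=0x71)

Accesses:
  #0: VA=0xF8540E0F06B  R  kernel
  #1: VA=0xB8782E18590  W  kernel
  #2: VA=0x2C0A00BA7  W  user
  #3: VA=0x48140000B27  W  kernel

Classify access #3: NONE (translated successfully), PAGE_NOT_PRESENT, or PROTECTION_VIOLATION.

Walk each access:
#0 VA=0xF8540E0F06B (r,kernel):
  [0] read 0x33 idx=31: raw=0x34007 flags P=1 W=1 U=1 S=0
  [1] read 0x34 idx=21: raw=0x38007 flags P=1 W=1 U=1 S=0
  [2] read 0x38 idx=7: raw=0x3C007 flags P=1 W=1 U=1 S=0
  [3] read 0x3C idx=15: raw=0x3F007 flags P=1 W=1 U=1 S=0
  → PA=0x3F06B  (4 entries read)
#1 VA=0xB8782E18590 (w,kernel):
  [0] read 0x33 idx=23: raw=0x43007 flags P=1 W=1 U=1 S=0
  [1] read 0x43 idx=30: raw=0x47007 flags P=1 W=1 U=1 S=0
  [2] read 0x47 idx=23: raw=0x49007 flags P=1 W=1 U=1 S=0
  [3] read 0x49 idx=24: raw=0x4A007 flags P=1 W=1 U=1 S=0
  → PA=0x4A590  (4 entries read)
#2 VA=0x2C0A00BA7 (w,user):
  [0] read 0x33 idx=0: raw=0x4D007 flags P=1 W=1 U=1 S=0
  [1] read 0x4D idx=11: raw=0x51007 flags P=1 W=1 U=1 S=0
  [2] read 0x51 idx=5: raw=0x52002 flags P=0 W=1 U=0 S=0
  ✗ PAGE_NOT_PRESENT  [3 reads]
#3 VA=0x48140000B27 (w,kernel):
  [0] read 0x33 idx=9: raw=0x53007 flags P=1 W=1 U=1 S=0
  [1] read 0x53 idx=5: raw=0x71006 flags P=0 W=1 U=1 S=0
  ✗ PAGE_NOT_PRESENT  [2 reads]

Access #3 fault: PAGE_NOT_PRESENT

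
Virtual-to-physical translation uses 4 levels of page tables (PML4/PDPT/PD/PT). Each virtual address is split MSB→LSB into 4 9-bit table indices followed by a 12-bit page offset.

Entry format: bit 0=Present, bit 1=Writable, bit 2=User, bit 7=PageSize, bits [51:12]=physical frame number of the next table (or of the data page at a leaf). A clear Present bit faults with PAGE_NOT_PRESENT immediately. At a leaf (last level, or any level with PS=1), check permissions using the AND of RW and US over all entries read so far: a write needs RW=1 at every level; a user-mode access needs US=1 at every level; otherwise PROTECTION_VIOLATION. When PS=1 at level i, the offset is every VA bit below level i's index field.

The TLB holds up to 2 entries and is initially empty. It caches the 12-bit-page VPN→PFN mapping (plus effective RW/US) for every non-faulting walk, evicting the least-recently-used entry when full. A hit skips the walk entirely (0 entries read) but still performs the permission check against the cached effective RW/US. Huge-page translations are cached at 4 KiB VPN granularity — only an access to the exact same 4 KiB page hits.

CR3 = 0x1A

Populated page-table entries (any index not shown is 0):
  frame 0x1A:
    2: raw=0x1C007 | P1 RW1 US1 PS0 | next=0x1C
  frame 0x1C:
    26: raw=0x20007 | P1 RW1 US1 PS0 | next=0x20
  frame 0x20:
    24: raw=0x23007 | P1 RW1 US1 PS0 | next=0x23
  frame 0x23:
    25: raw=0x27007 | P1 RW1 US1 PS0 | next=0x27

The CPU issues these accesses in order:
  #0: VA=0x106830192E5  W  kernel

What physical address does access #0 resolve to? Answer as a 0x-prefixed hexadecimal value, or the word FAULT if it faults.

Trace:
#0 VA=0x106830192E5 (w,kernel):
  L0: frame=0x1A idx=2 entry=0x1C007 [P=1 RW=1 US=1 PS=0]
  L1: frame=0x1C idx=26 entry=0x20007 [P=1 RW=1 US=1 PS=0]
  L2: frame=0x20 idx=24 entry=0x23007 [P=1 RW=1 US=1 PS=0]
  L3: frame=0x23 idx=25 entry=0x27007 [P=1 RW=1 US=1 PS=0]
  ✓ 0x272E5  — 4 lookups

Access #0 PA: 0x272E5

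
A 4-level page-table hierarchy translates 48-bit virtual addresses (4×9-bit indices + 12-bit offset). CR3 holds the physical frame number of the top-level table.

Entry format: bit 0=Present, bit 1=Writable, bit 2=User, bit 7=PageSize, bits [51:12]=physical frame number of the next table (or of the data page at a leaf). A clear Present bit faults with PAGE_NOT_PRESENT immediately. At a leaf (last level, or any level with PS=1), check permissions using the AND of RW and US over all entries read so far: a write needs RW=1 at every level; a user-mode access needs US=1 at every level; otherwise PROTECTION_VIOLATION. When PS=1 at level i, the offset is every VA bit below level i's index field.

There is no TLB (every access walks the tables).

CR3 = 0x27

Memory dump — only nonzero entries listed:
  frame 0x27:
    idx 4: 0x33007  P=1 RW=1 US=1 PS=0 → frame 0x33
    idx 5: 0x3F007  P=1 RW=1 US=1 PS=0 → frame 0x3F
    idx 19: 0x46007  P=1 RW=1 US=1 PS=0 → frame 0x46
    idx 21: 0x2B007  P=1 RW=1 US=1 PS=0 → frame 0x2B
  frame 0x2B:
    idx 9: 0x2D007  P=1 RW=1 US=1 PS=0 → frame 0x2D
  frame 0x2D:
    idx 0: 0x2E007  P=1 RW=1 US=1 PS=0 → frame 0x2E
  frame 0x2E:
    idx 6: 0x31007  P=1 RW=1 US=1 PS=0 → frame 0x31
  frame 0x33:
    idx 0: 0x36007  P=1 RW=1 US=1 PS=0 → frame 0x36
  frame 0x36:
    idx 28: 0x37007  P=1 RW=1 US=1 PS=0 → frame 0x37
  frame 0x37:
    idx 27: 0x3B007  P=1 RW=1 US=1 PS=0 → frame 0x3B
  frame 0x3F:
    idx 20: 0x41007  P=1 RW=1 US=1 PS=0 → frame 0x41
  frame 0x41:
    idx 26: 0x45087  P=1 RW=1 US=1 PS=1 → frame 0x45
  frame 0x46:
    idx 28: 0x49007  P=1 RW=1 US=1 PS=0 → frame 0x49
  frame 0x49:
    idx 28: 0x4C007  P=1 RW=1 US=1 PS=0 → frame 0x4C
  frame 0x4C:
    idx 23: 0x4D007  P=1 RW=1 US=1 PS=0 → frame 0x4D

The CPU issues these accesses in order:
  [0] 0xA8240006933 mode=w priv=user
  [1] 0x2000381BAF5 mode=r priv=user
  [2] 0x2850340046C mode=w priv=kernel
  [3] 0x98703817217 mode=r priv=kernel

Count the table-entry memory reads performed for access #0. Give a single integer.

Per-access translation:
#0 VA=0xA8240006933 (w,user):
  lvl0: tbl 0x27, slot 21 ⇒ 0x2B007 (P1/RW1/US1/PS0)
  lvl1: tbl 0x2B, slot 9 ⇒ 0x2D007 (P1/RW1/US1/PS0)
  lvl2: tbl 0x2D, slot 0 ⇒ 0x2E007 (P1/RW1/US1/PS0)
  lvl3: tbl 0x2E, slot 6 ⇒ 0x31007 (P1/RW1/US1/PS0)
  ✓ 0x31933  — 4 lookups
#1 VA=0x2000381BAF5 (r,user):
  lvl0: tbl 0x27, slot 4 ⇒ 0x33007 (P1/RW1/US1/PS0)
  lvl1: tbl 0x33, slot 0 ⇒ 0x36007 (P1/RW1/US1/PS0)
  lvl2: tbl 0x36, slot 28 ⇒ 0x37007 (P1/RW1/US1/PS0)
  lvl3: tbl 0x37, slot 27 ⇒ 0x3B007 (P1/RW1/US1/PS0)
  ✓ 0x3BAF5  — 4 lookups
#2 VA=0x2850340046C (w,kernel):
  lvl0: tbl 0x27, slot 5 ⇒ 0x3F007 (P1/RW1/US1/PS0)
  lvl1: tbl 0x3F, slot 20 ⇒ 0x41007 (P1/RW1/US1/PS0)
  lvl2: tbl 0x41, slot 26 ⇒ 0x45087 (P1/RW1/US1/PS1)
  ✓ 0x4546C (huge @L2)  — 3 lookups
#3 VA=0x98703817217 (r,kernel):
  lvl0: tbl 0x27, slot 19 ⇒ 0x46007 (P1/RW1/US1/PS0)
  lvl1: tbl 0x46, slot 28 ⇒ 0x49007 (P1/RW1/US1/PS0)
  lvl2: tbl 0x49, slot 28 ⇒ 0x4C007 (P1/RW1/US1/PS0)
  lvl3: tbl 0x4C, slot 23 ⇒ 0x4D007 (P1/RW1/US1/PS0)
  ✓ 0x4D217  — 4 lookups

Entries read for #0: 4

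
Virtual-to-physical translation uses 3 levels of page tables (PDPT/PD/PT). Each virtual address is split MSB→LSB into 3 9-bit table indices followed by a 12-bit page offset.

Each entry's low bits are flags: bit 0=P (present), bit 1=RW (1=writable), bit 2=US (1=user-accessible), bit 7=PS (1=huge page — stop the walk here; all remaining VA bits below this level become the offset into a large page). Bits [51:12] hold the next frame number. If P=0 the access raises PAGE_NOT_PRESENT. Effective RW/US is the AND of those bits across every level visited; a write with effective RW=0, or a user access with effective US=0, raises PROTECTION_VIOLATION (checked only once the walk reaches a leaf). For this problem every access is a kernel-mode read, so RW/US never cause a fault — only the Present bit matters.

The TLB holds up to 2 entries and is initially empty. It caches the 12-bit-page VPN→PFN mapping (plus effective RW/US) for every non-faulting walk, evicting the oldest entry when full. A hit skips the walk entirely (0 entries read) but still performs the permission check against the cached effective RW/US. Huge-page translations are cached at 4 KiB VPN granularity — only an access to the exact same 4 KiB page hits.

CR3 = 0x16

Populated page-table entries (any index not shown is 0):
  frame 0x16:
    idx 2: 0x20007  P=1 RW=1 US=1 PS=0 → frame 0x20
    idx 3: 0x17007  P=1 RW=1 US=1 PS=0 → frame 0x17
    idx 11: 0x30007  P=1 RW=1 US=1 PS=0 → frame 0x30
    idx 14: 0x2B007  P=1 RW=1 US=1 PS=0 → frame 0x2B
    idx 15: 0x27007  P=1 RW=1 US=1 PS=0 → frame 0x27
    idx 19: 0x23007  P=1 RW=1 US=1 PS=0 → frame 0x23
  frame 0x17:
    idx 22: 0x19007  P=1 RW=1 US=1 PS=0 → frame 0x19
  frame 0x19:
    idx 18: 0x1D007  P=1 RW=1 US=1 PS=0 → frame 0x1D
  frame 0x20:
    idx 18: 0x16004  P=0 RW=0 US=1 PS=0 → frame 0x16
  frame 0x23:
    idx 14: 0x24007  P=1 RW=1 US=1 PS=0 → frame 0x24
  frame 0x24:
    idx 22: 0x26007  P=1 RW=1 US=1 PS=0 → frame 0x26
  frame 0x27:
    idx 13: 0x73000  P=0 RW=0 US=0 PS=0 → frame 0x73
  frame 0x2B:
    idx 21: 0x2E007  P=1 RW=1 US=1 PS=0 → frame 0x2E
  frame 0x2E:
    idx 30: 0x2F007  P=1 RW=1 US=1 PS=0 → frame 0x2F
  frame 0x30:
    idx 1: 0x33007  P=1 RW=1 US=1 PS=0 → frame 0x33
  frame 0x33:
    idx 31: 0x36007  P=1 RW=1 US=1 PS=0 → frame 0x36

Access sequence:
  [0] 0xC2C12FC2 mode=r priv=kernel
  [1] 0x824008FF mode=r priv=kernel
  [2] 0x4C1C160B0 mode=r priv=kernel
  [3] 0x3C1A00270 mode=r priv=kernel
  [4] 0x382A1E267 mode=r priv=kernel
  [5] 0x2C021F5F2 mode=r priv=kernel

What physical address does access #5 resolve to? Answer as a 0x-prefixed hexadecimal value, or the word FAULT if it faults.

Walk each access:
#0 VA=0xC2C12FC2 (r,kernel):
  L0 @0x16[3] → 0x17007  P=1,RW=1,US=1,PS=0
  L1 @0x17[22] → 0x19007  P=1,RW=1,US=1,PS=0
  L2 @0x19[18] → 0x1D007  P=1,RW=1,US=1,PS=0
  ✓ 0x1DFC2  — 3 lookups
#1 VA=0x824008FF (r,kernel):
  L0 @0x16[2] → 0x20007  P=1,RW=1,US=1,PS=0
  L1 @0x20[18] → 0x16004  P=0,RW=0,US=1,PS=0
  ✗ PAGE_NOT_PRESENT  [2 reads]
#2 VA=0x4C1C160B0 (r,kernel):
  L0 @0x16[19] → 0x23007  P=1,RW=1,US=1,PS=0
  L1 @0x23[14] → 0x24007  P=1,RW=1,US=1,PS=0
  L2 @0x24[22] → 0x26007  P=1,RW=1,US=1,PS=0
  ✓ 0x260B0  — 3 lookups
#3 VA=0x3C1A00270 (r,kernel):
  L0 @0x16[15] → 0x27007  P=1,RW=1,US=1,PS=0
  L1 @0x27[13] → 0x73000  P=0,RW=0,US=0,PS=0
  ✗ PAGE_NOT_PRESENT  [2 reads]
#4 VA=0x382A1E267 (r,kernel):
  L0 @0x16[14] → 0x2B007  P=1,RW=1,US=1,PS=0
  L1 @0x2B[21] → 0x2E007  P=1,RW=1,US=1,PS=0
  L2 @0x2E[30] → 0x2F007  P=1,RW=1,US=1,PS=0
  ✓ 0x2F267  — 3 lookups
#5 VA=0x2C021F5F2 (r,kernel):
  L0 @0x16[11] → 0x30007  P=1,RW=1,US=1,PS=0
  L1 @0x30[1] → 0x33007  P=1,RW=1,US=1,PS=0
  L2 @0x33[31] → 0x36007  P=1,RW=1,US=1,PS=0
  ✓ 0x365F2  — 3 lookups

Access #5 PA: 0x365F2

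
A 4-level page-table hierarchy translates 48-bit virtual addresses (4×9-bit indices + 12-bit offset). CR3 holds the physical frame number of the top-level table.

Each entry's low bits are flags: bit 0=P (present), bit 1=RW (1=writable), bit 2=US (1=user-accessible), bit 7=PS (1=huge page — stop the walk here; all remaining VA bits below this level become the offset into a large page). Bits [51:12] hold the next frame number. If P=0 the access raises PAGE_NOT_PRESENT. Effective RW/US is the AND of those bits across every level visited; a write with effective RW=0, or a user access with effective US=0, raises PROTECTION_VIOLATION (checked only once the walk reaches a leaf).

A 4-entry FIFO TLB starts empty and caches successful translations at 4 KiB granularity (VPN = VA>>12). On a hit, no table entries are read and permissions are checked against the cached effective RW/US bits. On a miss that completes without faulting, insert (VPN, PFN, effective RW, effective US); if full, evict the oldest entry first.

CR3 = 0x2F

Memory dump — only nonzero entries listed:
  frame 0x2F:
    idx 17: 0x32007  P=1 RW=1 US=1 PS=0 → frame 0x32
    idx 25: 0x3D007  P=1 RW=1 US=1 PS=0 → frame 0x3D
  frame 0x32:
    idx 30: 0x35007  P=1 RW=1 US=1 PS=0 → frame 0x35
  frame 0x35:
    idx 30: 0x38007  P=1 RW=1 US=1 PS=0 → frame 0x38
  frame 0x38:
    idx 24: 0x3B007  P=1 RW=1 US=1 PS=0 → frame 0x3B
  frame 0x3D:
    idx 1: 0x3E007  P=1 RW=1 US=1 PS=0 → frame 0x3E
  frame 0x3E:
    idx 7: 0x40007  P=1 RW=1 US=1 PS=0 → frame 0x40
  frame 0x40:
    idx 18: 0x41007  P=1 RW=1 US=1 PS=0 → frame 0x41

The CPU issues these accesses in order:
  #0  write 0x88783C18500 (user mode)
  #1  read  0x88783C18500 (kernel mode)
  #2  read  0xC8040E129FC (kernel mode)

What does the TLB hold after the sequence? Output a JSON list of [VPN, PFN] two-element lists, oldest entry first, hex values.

Per-access translation:
#0 VA=0x88783C18500 (w,user):
  lvl0: tbl 0x2F, slot 17 ⇒ 0x32007 (P1/RW1/US1/PS0)
  lvl1: tbl 0x32, slot 30 ⇒ 0x35007 (P1/RW1/US1/PS0)
  lvl2: tbl 0x35, slot 30 ⇒ 0x38007 (P1/RW1/US1/PS0)
  lvl3: tbl 0x38, slot 24 ⇒ 0x3B007 (P1/RW1/US1/PS0)
  ✓ 0x3B500  — 4 lookups
#1 VA=0x88783C18500 (r,kernel):
  TLB hit vpn=0x88783C18 → PA=0x3B500
#2 VA=0xC8040E129FC (r,kernel):
  lvl0: tbl 0x2F, slot 25 ⇒ 0x3D007 (P1/RW1/US1/PS0)
  lvl1: tbl 0x3D, slot 1 ⇒ 0x3E007 (P1/RW1/US1/PS0)
  lvl2: tbl 0x3E, slot 7 ⇒ 0x40007 (P1/RW1/US1/PS0)
  lvl3: tbl 0x40, slot 18 ⇒ 0x41007 (P1/RW1/US1/PS0)
  ✓ 0x419FC  — 4 lookups

TLB: [["0x88783C18", "0x3B"], ["0xC8040E12", "0x41"]]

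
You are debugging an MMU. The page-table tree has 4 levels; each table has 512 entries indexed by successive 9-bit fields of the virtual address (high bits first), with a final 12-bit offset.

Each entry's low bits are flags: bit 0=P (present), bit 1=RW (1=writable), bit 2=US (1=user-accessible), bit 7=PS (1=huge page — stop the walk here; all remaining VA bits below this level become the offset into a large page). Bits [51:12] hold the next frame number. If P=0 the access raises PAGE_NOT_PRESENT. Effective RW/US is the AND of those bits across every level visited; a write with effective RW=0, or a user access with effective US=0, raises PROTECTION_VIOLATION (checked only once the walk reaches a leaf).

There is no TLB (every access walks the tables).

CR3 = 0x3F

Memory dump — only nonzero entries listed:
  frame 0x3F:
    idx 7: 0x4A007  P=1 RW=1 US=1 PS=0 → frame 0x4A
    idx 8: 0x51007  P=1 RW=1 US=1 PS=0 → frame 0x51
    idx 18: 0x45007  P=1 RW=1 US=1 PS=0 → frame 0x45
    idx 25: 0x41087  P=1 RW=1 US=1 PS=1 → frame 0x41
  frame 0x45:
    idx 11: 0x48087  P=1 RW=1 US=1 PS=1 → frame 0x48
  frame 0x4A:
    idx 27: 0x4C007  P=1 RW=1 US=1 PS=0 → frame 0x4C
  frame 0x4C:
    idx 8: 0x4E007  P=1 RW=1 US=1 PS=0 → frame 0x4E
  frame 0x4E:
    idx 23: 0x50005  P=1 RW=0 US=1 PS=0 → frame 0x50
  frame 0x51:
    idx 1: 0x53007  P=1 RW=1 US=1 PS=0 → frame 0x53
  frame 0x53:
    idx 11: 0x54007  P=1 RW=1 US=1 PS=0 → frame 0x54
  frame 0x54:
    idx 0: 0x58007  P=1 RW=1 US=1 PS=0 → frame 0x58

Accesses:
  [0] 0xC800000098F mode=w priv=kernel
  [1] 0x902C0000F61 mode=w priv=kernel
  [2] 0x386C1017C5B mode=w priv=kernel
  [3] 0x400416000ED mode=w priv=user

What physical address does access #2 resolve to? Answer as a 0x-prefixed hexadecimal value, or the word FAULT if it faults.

Walk each access:
#0 VA=0xC800000098F (w,kernel):
  lvl0: tbl 0x3F, slot 25 ⇒ 0x41087 (P1/RW1/US1/PS1)
  → PA=0x4198F (huge @L0)  (1 entries read)
#1 VA=0x902C0000F61 (w,kernel):
  lvl0: tbl 0x3F, slot 18 ⇒ 0x45007 (P1/RW1/US1/PS0)
  lvl1: tbl 0x45, slot 11 ⇒ 0x48087 (P1/RW1/US1/PS1)
  → PA=0x48F61 (huge @L1)  (2 entries read)
#2 VA=0x386C1017C5B (w,kernel):
  lvl0: tbl 0x3F, slot 7 ⇒ 0x4A007 (P1/RW1/US1/PS0)
  lvl1: tbl 0x4A, slot 27 ⇒ 0x4C007 (P1/RW1/US1/PS0)
  lvl2: tbl 0x4C, slot 8 ⇒ 0x4E007 (P1/RW1/US1/PS0)
  lvl3: tbl 0x4E, slot 23 ⇒ 0x50005 (P1/RW0/US1/PS0)
  ⇒ fault: PROTECTION_VIOLATION  — 4 lookups
#3 VA=0x400416000ED (w,user):
  lvl0: tbl 0x3F, slot 8 ⇒ 0x51007 (P1/RW1/US1/PS0)
  lvl1: tbl 0x51, slot 1 ⇒ 0x53007 (P1/RW1/US1/PS0)
  lvl2: tbl 0x53, slot 11 ⇒ 0x54007 (P1/RW1/US1/PS0)
  lvl3: tbl 0x54, slot 0 ⇒ 0x58007 (P1/RW1/US1/PS0)
  → PA=0x580ED  (4 entries read)

Access #2 PA: FAULT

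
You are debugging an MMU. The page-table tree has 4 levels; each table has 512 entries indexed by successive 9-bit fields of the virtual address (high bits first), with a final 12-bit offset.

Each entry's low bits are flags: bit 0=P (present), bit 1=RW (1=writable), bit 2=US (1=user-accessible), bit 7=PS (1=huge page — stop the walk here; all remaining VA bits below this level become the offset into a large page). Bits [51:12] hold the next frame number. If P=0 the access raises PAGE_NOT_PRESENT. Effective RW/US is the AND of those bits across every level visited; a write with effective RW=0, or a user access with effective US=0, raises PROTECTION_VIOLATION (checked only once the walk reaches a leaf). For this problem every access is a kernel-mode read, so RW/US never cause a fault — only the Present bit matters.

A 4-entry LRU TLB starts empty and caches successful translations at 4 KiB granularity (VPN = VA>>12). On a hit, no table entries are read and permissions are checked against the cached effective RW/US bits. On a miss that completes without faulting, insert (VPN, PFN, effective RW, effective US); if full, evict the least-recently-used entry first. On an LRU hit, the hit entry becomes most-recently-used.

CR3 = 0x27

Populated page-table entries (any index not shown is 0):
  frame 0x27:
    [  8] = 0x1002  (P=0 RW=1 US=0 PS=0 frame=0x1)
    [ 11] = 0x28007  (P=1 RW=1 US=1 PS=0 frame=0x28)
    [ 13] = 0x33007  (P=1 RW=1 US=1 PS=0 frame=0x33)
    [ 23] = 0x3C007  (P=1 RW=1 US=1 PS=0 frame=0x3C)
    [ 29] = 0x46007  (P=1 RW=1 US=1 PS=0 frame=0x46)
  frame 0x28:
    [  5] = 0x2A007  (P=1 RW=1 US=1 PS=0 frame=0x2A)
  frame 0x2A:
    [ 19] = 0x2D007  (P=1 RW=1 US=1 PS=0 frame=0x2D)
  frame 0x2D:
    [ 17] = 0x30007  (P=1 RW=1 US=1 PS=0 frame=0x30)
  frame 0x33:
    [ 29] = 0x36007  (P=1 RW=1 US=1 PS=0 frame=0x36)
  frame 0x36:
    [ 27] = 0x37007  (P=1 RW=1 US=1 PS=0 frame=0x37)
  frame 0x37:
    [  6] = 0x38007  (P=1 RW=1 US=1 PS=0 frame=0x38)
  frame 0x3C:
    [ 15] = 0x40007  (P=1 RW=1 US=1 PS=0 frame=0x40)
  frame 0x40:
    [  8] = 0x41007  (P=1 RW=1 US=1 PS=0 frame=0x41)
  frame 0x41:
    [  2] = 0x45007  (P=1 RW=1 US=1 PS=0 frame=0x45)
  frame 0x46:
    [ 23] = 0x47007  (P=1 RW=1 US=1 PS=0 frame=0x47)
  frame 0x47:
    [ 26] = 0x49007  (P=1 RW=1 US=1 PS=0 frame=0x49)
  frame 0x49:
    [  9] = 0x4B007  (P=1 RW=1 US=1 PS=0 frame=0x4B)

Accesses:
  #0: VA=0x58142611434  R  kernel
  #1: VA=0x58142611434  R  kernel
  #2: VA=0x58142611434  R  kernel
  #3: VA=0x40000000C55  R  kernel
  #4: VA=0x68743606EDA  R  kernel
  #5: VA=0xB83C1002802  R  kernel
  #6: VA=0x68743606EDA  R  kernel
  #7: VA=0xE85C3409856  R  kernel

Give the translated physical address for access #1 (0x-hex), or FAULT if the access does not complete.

Per-access translation:
#0 VA=0x58142611434 (r,kernel):
  lvl0: tbl 0x27, slot 11 ⇒ 0x28007 (P1/RW1/US1/PS0)
  lvl1: tbl 0x28, slot 5 ⇒ 0x2A007 (P1/RW1/US1/PS0)
  lvl2: tbl 0x2A, slot 19 ⇒ 0x2D007 (P1/RW1/US1/PS0)
  lvl3: tbl 0x2D, slot 17 ⇒ 0x30007 (P1/RW1/US1/PS0)
  → PA=0x30434  (4 entries read)
#1 VA=0x58142611434 (r,kernel):
  TLB hit vpn=0x58142611 → PA=0x30434
#2 VA=0x58142611434 (r,kernel):
  TLB hit vpn=0x58142611 → PA=0x30434
#3 VA=0x40000000C55 (r,kernel):
  lvl0: tbl 0x27, slot 8 ⇒ 0x1002 (P0/RW1/US0/PS0)
  ⇒ fault: PAGE_NOT_PRESENT  — 1 lookups
#4 VA=0x68743606EDA (r,kernel):
  lvl0: tbl 0x27, slot 13 ⇒ 0x33007 (P1/RW1/US1/PS0)
  lvl1: tbl 0x33, slot 29 ⇒ 0x36007 (P1/RW1/US1/PS0)
  lvl2: tbl 0x36, slot 27 ⇒ 0x37007 (P1/RW1/US1/PS0)
  lvl3: tbl 0x37, slot 6 ⇒ 0x38007 (P1/RW1/US1/PS0)
  → PA=0x38EDA  (4 entries read)
#5 VA=0xB83C1002802 (r,kernel):
  lvl0: tbl 0x27, slot 23 ⇒ 0x3C007 (P1/RW1/US1/PS0)
  lvl1: tbl 0x3C, slot 15 ⇒ 0x40007 (P1/RW1/US1/PS0)
  lvl2: tbl 0x40, slot 8 ⇒ 0x41007 (P1/RW1/US1/PS0)
  lvl3: tbl 0x41, slot 2 ⇒ 0x45007 (P1/RW1/US1/PS0)
  → PA=0x45802  (4 entries read)
#6 VA=0x68743606EDA (r,kernel):
  TLB hit vpn=0x68743606 → PA=0x38EDA
#7 VA=0xE85C3409856 (r,kernel):
  lvl0: tbl 0x27, slot 29 ⇒ 0x46007 (P1/RW1/US1/PS0)
  lvl1: tbl 0x46, slot 23 ⇒ 0x47007 (P1/RW1/US1/PS0)
  lvl2: tbl 0x47, slot 26 ⇒ 0x49007 (P1/RW1/US1/PS0)
  lvl3: tbl 0x49, slot 9 ⇒ 0x4B007 (P1/RW1/US1/PS0)
  → PA=0x4B856  (4 entries read)

Access #1 PA: 0x30434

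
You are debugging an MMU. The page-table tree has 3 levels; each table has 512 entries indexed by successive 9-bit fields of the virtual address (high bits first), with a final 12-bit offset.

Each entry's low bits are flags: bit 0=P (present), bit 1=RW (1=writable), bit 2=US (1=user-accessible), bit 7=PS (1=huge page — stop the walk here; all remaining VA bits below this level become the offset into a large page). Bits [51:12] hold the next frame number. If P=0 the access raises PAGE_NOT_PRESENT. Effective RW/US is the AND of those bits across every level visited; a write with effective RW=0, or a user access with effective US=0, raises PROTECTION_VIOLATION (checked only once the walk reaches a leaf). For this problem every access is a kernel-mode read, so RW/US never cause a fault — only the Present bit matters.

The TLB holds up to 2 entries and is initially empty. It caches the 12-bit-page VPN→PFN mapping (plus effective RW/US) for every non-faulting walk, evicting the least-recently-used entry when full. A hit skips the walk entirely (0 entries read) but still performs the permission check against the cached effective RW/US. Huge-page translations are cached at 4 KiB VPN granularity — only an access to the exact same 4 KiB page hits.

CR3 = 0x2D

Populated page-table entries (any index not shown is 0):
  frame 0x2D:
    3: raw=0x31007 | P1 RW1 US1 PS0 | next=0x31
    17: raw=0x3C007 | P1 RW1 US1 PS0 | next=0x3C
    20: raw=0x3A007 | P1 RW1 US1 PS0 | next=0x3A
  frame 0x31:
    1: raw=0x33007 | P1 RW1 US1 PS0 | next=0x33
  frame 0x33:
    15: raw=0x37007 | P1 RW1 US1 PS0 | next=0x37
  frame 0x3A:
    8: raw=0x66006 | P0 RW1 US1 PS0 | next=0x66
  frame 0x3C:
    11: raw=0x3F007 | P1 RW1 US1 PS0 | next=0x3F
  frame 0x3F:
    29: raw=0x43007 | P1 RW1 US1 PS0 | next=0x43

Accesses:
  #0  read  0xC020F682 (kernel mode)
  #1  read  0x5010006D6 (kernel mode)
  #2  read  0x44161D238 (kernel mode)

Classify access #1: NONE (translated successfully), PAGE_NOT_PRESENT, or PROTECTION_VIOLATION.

Trace:
#0 VA=0xC020F682 (r,kernel):
  L0 @0x2D[3] → 0x31007  P=1,RW=1,US=1,PS=0
  L1 @0x31[1] → 0x33007  P=1,RW=1,US=1,PS=0
  L2 @0x33[15] → 0x37007  P=1,RW=1,US=1,PS=0
  → PA=0x37682  (3 entries read)
#1 VA=0x5010006D6 (r,kernel):
  L0 @0x2D[20] → 0x3A007  P=1,RW=1,US=1,PS=0
  L1 @0x3A[8] → 0x66006  P=0,RW=1,US=1,PS=0
  ⇒ fault: PAGE_NOT_PRESENT  — 2 lookups
#2 VA=0x44161D238 (r,kernel):
  L0 @0x2D[17] → 0x3C007  P=1,RW=1,US=1,PS=0
  L1 @0x3C[11] → 0x3F007  P=1,RW=1,US=1,PS=0
  L2 @0x3F[29] → 0x43007  P=1,RW=1,US=1,PS=0
  → PA=0x43238  (3 entries read)

Access #1 fault: PAGE_NOT_PRESENT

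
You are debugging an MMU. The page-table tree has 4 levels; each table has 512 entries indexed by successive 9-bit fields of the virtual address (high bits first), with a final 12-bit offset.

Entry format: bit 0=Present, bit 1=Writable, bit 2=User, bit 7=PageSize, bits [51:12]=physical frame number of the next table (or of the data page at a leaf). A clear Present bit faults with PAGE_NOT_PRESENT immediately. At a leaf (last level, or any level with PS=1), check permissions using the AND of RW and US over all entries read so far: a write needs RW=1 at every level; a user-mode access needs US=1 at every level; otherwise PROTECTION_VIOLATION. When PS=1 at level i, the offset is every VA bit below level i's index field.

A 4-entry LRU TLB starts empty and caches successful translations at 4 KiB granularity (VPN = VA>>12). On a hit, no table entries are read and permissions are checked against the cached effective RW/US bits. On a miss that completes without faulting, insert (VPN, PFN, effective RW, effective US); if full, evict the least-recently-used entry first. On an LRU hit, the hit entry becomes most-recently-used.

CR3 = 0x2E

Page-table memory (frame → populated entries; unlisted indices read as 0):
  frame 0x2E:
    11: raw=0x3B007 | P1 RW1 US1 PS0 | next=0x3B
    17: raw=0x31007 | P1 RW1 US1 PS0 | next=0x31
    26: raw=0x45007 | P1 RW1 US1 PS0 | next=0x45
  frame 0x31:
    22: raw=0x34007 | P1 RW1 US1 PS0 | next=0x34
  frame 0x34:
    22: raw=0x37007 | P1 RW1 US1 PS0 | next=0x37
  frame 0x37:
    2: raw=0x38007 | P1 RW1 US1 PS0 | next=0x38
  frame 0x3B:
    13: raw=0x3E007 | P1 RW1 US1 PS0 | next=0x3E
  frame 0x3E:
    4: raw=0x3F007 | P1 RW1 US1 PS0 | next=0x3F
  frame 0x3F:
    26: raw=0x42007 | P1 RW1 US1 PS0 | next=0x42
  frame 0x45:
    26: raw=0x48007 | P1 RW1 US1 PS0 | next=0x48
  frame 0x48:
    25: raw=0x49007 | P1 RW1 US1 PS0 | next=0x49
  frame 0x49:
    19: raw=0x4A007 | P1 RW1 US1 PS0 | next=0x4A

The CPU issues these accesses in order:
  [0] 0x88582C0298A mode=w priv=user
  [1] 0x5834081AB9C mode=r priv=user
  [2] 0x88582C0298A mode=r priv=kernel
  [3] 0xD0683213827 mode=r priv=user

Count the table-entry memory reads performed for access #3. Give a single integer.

Trace:
#0 VA=0x88582C0298A (w,user):
  L0: frame=0x2E idx=17 entry=0x31007 [P=1 RW=1 US=1 PS=0]
  L1: frame=0x31 idx=22 entry=0x34007 [P=1 RW=1 US=1 PS=0]
  L2: frame=0x34 idx=22 entry=0x37007 [P=1 RW=1 US=1 PS=0]
  L3: frame=0x37 idx=2 entry=0x38007 [P=1 RW=1 US=1 PS=0]
  → PA=0x3898A  (4 entries read)
#1 VA=0x5834081AB9C (r,user):
  L0: frame=0x2E idx=11 entry=0x3B007 [P=1 RW=1 US=1 PS=0]
  L1: frame=0x3B idx=13 entry=0x3E007 [P=1 RW=1 US=1 PS=0]
  L2: frame=0x3E idx=4 entry=0x3F007 [P=1 RW=1 US=1 PS=0]
  L3: frame=0x3F idx=26 entry=0x42007 [P=1 RW=1 US=1 PS=0]
  → PA=0x42B9C  (4 entries read)
#2 VA=0x88582C0298A (r,kernel):
  TLB hit vpn=0x88582C02 → PA=0x3898A
#3 VA=0xD0683213827 (r,user):
  L0: frame=0x2E idx=26 entry=0x45007 [P=1 RW=1 US=1 PS=0]
  L1: frame=0x45 idx=26 entry=0x48007 [P=1 RW=1 US=1 PS=0]
  L2: frame=0x48 idx=25 entry=0x49007 [P=1 RW=1 US=1 PS=0]
  L3: frame=0x49 idx=19 entry=0x4A007 [P=1 RW=1 US=1 PS=0]
  → PA=0x4A827  (4 entries read)

Entries read for #3: 4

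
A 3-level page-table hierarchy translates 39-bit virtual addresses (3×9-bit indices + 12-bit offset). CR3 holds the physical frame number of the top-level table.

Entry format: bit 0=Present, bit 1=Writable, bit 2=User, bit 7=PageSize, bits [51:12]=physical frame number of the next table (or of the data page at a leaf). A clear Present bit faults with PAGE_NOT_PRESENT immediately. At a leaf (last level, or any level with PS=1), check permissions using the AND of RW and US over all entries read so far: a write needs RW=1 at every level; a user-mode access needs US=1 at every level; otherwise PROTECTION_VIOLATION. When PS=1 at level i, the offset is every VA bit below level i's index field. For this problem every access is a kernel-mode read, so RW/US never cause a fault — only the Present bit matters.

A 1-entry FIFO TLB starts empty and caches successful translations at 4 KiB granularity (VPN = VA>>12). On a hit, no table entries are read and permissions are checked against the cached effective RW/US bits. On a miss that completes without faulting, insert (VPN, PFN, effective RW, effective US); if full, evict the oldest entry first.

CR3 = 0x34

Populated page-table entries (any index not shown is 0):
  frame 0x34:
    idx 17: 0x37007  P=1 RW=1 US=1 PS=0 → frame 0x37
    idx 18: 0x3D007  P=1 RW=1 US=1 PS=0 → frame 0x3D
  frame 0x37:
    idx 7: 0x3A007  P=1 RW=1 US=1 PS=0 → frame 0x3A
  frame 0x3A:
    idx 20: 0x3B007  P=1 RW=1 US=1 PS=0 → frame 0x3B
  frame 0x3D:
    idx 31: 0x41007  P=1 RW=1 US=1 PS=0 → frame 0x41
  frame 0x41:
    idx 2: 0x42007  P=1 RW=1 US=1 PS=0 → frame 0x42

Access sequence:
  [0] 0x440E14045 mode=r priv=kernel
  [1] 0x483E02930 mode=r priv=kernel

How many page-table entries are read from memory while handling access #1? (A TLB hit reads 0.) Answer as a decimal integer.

Walk each access:
#0 VA=0x440E14045 (r,kernel):
  L0 @0x34[17] → 0x37007  P=1,RW=1,US=1,PS=0
  L1 @0x37[7] → 0x3A007  P=1,RW=1,US=1,PS=0
  L2 @0x3A[20] → 0x3B007  P=1,RW=1,US=1,PS=0
  ✓ 0x3B045  — 3 lookups
#1 VA=0x483E02930 (r,kernel):
  L0 @0x34[18] → 0x3D007  P=1,RW=1,US=1,PS=0
  L1 @0x3D[31] → 0x41007  P=1,RW=1,US=1,PS=0
  L2 @0x41[2] → 0x42007  P=1,RW=1,US=1,PS=0
  ✓ 0x42930  — 3 lookups

Entries read for #1: 3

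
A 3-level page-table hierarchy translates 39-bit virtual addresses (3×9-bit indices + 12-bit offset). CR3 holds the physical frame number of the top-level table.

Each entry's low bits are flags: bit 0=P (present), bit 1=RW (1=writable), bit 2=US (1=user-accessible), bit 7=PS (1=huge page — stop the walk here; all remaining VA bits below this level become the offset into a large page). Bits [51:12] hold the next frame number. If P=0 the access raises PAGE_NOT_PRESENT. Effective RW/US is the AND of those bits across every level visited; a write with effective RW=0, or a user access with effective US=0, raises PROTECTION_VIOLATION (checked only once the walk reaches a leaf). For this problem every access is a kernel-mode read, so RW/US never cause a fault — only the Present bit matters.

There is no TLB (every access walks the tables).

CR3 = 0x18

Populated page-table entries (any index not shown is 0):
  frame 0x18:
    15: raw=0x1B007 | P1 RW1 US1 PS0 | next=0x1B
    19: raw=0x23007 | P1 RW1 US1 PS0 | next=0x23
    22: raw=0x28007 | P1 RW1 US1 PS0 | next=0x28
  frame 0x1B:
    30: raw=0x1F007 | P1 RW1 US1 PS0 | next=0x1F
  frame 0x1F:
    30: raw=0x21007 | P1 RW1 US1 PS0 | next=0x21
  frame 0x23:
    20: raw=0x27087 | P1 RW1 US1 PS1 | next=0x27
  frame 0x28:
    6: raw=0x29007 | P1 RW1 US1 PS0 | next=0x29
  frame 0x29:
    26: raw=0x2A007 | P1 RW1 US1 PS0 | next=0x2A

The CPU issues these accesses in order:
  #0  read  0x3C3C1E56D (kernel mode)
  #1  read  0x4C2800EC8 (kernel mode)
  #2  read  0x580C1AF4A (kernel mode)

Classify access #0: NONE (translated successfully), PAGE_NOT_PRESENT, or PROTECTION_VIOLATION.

Walk each access:
#0 VA=0x3C3C1E56D (r,kernel):
  lvl0: tbl 0x18, slot 15 ⇒ 0x1B007 (P1/RW1/US1/PS0)
  lvl1: tbl 0x1B, slot 30 ⇒ 0x1F007 (P1/RW1/US1/PS0)
  lvl2: tbl 0x1F, slot 30 ⇒ 0x21007 (P1/RW1/US1/PS0)
  → PA=0x2156D  (3 entries read)
#1 VA=0x4C2800EC8 (r,kernel):
  lvl0: tbl 0x18, slot 19 ⇒ 0x23007 (P1/RW1/US1/PS0)
  lvl1: tbl 0x23, slot 20 ⇒ 0x27087 (P1/RW1/US1/PS1)
  → PA=0x27EC8 (huge @L1)  (2 entries read)
#2 VA=0x580C1AF4A (r,kernel):
  lvl0: tbl 0x18, slot 22 ⇒ 0x28007 (P1/RW1/US1/PS0)
  lvl1: tbl 0x28, slot 6 ⇒ 0x29007 (P1/RW1/US1/PS0)
  lvl2: tbl 0x29, slot 26 ⇒ 0x2A007 (P1/RW1/US1/PS0)
  → PA=0x2AF4A  (3 entries read)

Access #0 fault: NONE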